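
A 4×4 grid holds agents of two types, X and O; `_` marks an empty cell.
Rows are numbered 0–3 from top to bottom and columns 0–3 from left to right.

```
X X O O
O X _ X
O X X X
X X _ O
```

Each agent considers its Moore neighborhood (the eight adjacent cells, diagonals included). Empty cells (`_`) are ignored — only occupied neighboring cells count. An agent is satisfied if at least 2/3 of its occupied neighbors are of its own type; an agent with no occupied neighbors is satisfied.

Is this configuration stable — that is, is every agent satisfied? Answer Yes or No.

No

(0,0)X 2/3 ok
(0,1)X 2/4 unhappy
(0,2)O 1/4 unhappy
(0,3)O 1/2 unhappy
(1,0)O 1/5 unhappy
(1,1)X 4/7 unhappy
(1,3)X 2/4 unhappy
(2,0)O 1/5 unhappy
(2,1)X 4/6 ok
(2,2)X 5/6 ok
(2,3)X 2/3 ok
(3,0)X 2/3 ok
(3,1)X 3/4 ok
(3,3)O 0/2 unhappy
For instance (0,1) has only 2/4 same-type neighbors, below 2/3.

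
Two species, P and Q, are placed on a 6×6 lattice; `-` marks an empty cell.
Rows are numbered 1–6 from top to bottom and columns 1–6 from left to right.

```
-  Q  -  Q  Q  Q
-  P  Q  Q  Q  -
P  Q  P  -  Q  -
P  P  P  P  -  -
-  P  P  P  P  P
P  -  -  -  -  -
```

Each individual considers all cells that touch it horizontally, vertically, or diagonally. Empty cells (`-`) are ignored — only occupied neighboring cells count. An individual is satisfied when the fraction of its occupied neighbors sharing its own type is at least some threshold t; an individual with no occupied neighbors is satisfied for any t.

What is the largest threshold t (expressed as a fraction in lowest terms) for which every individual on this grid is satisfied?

Row 1: (1,2)Q 1/2 · (1,4)Q 4/4 · (1,5)Q 4/4 · (1,6)Q 2/2
Row 2: (2,2)P 2/5 · (2,3)Q 4/6 · (2,4)Q 5/6 · (2,5)Q 5/5
Row 3: (3,1)P 3/4 · (3,2)Q 1/7 · (3,3)P 4/7 · (3,5)Q 2/3
Row 4: (4,1)P 3/4 · (4,2)P 6/7 · (4,3)P 6/7 · (4,4)P 5/6
Row 5: (5,2)P 5/5 · (5,3)P 5/5 · (5,4)P 4/4 · (5,5)P 3/3 · (5,6)P 1/1
Row 6: (6,1)P 1/1
The smallest same-type fraction is 1/7 at (3,2), which reduces to 1/7. Any threshold above that leaves this individual unsatisfied.

1/7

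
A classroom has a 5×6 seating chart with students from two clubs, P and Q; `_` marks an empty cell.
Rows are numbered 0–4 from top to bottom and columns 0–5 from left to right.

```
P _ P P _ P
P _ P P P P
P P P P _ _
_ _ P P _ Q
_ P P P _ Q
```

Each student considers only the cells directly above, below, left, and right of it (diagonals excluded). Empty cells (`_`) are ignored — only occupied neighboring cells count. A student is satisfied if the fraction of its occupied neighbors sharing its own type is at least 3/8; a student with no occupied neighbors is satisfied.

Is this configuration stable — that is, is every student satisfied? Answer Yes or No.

Yes

Row 0: (0,0)P 1/1 ✓ · (0,2)P 2/2 ✓ · (0,3)P 2/2 ✓ · (0,5)P 1/1 ✓
Row 1: (1,0)P 2/2 ✓ · (1,2)P 3/3 ✓ · (1,3)P 4/4 ✓ · (1,4)P 2/2 ✓ · (1,5)P 2/2 ✓
Row 2: (2,0)P 2/2 ✓ · (2,1)P 2/2 ✓ · (2,2)P 4/4 ✓ · (2,3)P 3/3 ✓
Row 3: (3,2)P 3/3 ✓ · (3,3)P 3/3 ✓ · (3,5)Q 1/1 ✓
Row 4: (4,1)P 1/1 ✓ · (4,2)P 3/3 ✓ · (4,3)P 2/2 ✓ · (4,5)Q 1/1 ✓
All meet the threshold, so the configuration is stable.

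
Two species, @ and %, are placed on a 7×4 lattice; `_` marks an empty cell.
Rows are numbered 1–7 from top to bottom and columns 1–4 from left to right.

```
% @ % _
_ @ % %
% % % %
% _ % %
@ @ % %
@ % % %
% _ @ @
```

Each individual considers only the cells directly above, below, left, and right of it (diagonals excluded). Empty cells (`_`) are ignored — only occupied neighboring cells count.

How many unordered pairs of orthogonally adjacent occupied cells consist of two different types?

11

Scan each occupied cell's neighbors to the right and below so each pair is counted once.
From row 1: 2 unlike of 4 pairs (running 2/4).
From row 2: 2 unlike of 5 pairs (running 4/9).
From row 3: 0 unlike of 6 pairs (running 4/15).
From row 4: 1 unlike of 4 pairs (running 5/19).
From row 5: 2 unlike of 7 pairs (running 7/26).
From row 6: 4 unlike of 6 pairs (running 11/32).
From row 7: 0 unlike of 1 pairs (running 11/33).
Total adjacent occupied pairs: 33; unlike-type pairs: 11.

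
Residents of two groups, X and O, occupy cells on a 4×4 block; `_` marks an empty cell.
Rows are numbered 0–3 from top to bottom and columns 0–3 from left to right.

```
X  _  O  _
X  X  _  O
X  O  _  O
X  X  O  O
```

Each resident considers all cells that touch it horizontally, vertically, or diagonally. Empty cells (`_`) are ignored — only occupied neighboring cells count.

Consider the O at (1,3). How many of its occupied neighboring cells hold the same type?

2

Occupied neighbors of (1,3): (0,2)=O, (2,3)=O.
Same type (O): 2 of 2.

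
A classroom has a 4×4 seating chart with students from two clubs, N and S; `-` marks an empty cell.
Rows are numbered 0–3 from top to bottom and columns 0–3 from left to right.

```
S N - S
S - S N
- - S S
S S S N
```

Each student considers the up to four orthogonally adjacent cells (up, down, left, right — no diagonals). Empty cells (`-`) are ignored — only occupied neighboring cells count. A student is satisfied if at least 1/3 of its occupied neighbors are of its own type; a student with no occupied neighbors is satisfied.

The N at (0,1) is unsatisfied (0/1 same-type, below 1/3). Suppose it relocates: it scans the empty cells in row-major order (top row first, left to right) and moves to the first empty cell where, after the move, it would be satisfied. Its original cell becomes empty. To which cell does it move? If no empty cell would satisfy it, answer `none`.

none

Vacating (0,1). Empty cells in order:
  (0,2): 0/2 same-type → still unsatisfied.
  (1,1): 0/2 same-type → still unsatisfied.
  (2,0): 0/2 same-type → still unsatisfied.
  (2,1): 0/2 same-type → still unsatisfied.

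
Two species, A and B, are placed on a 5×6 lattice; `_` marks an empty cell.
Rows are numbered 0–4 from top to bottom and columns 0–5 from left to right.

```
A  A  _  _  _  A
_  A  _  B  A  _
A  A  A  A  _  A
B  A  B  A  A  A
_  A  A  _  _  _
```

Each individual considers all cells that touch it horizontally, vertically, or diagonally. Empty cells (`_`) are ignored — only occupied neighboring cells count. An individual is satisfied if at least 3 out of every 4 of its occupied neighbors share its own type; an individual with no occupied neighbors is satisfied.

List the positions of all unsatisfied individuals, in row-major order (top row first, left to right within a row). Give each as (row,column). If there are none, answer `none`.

(0,0)A 2/2 ok
(0,1)A 2/2 ok
(0,5)A 1/1 ok
(1,1)A 5/5 ok
(1,3)B 0/3 unhappy
(1,4)A 3/4 ok
(2,0)A 3/4 ok
(2,1)A 4/6 unhappy
(2,2)A 5/7 unhappy
(2,3)A 4/6 unhappy
(2,5)A 3/3 ok
(3,0)B 0/4 unhappy
(3,1)A 5/7 unhappy
(3,2)B 0/7 unhappy
(3,3)A 4/5 ok
(3,4)A 4/4 ok
(3,5)A 2/2 ok
(4,1)A 2/4 unhappy
(4,2)A 3/4 ok

(1,3), (2,1), (2,2), (2,3), (3,0), (3,1), (3,2), (4,1)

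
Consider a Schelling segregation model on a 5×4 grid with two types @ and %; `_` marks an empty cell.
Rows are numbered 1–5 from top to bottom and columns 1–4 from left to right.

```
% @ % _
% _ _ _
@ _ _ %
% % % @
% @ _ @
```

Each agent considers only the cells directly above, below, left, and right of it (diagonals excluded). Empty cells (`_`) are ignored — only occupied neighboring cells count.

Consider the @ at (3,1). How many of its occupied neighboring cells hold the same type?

Occupied neighbors of (3,1): (2,1)=%, (4,1)=%.
Same type (@): 0 of 2.

0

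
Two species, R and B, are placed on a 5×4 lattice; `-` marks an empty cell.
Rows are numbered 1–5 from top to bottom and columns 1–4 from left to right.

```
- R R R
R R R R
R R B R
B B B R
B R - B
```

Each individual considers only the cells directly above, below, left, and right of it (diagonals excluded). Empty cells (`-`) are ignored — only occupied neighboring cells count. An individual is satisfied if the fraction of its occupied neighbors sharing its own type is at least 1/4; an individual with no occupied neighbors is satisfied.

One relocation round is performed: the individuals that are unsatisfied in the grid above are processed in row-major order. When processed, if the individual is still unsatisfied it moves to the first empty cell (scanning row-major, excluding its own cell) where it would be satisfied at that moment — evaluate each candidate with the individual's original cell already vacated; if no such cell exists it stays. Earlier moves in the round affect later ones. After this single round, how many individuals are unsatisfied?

Initially unsatisfied (in order): (5,2), (5,4).
  (5,2) → (1,1).
  (5,4) → (5,2).
Resulting grid:
R R R R
R R R R
R R B R
B B B R
B B - -
All satisfied now.

0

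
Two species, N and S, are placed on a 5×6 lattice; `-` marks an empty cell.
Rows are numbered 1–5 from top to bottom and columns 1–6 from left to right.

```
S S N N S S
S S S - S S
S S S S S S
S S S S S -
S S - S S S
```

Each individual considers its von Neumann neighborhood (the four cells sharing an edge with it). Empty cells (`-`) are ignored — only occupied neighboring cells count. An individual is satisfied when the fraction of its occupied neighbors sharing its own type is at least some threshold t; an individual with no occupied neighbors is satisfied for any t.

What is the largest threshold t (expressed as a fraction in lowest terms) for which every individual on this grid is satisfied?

1/3

Row 1: (1,1)S 2/2 · (1,2)S 2/3 · (1,3)N 1/3 · (1,4)N 1/2 · (1,5)S 2/3 · (1,6)S 2/2
Row 2: (2,1)S 3/3 · (2,2)S 4/4 · (2,3)S 2/3 · (2,5)S 3/3 · (2,6)S 3/3
Row 3: (3,1)S 3/3 · (3,2)S 4/4 · (3,3)S 4/4 · (3,4)S 3/3 · (3,5)S 4/4 · (3,6)S 2/2
Row 4: (4,1)S 3/3 · (4,2)S 4/4 · (4,3)S 3/3 · (4,4)S 4/4 · (4,5)S 3/3
Row 5: (5,1)S 2/2 · (5,2)S 2/2 · (5,4)S 2/2 · (5,5)S 3/3 · (5,6)S 1/1
The smallest same-type fraction is 1/3 at (1,3), which reduces to 1/3. Any threshold above that leaves this individual unsatisfied.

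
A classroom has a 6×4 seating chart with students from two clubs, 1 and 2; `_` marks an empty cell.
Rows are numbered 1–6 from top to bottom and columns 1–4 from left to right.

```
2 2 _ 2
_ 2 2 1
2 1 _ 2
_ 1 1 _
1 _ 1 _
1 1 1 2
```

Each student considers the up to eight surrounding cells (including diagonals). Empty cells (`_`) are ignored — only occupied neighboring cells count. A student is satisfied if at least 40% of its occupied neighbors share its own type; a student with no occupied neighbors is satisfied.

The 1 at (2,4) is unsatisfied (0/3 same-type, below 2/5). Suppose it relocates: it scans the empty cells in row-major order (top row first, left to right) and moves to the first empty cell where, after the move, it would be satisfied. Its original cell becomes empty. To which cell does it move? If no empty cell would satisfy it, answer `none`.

Vacating (2,4). Empty cells in order:
  (1,3): 0/4 same-type → still unsatisfied.
  (2,1): 1/5 same-type → still unsatisfied.
  (3,3): 3/6 same-type → satisfied — stop here.

(3,3)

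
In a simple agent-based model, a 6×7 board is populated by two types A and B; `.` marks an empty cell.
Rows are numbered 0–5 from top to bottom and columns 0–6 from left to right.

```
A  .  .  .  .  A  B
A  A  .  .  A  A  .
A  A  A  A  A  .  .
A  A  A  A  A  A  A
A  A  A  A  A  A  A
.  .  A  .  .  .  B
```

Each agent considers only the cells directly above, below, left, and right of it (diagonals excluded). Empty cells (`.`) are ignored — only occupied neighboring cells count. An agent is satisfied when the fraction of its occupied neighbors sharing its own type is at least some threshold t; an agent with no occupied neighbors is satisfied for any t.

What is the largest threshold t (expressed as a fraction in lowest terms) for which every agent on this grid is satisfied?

0/1

(0,0)A 1/1
(0,5)A 1/2
(0,6)B 0/1
(1,0)A 3/3
(1,1)A 2/2
(1,4)A 2/2
(1,5)A 2/2
(2,0)A 3/3
(2,1)A 4/4
(2,2)A 3/3
(2,3)A 3/3
(2,4)A 3/3
(3,0)A 3/3
(3,1)A 4/4
(3,2)A 4/4
(3,3)A 4/4
(3,4)A 4/4
(3,5)A 3/3
(3,6)A 2/2
(4,0)A 2/2
(4,1)A 3/3
(4,2)A 4/4
(4,3)A 3/3
(4,4)A 3/3
(4,5)A 3/3
(4,6)A 2/3
(5,2)A 1/1
(5,6)B 0/1
The smallest same-type fraction is 0/1 at (0,6), which reduces to 0/1. Any threshold above that leaves this agent unsatisfied.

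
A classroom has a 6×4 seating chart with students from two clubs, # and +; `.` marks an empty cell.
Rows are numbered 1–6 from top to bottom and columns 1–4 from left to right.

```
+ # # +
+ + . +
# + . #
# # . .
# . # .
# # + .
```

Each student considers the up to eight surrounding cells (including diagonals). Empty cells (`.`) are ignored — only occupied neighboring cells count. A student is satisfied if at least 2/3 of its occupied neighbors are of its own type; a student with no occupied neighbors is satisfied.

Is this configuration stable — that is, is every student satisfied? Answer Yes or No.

Row 1: (1,1)+ 2/3 ✓ · (1,2)# 1/4 ✗ · (1,3)# 1/4 ✗ · (1,4)+ 1/2 ✗
Row 2: (2,1)+ 3/5 ✗ · (2,2)+ 3/6 ✗ · (2,4)+ 1/3 ✗
Row 3: (3,1)# 2/5 ✗ · (3,2)+ 2/5 ✗ · (3,4)# 0/1 ✗
Row 4: (4,1)# 3/4 ✓ · (4,2)# 4/5 ✓
Row 5: (5,1)# 4/4 ✓ · (5,3)# 2/3 ✓
Row 6: (6,1)# 2/2 ✓ · (6,2)# 3/4 ✓ · (6,3)+ 0/2 ✗
For instance (1,2) has only 1/4 same-type neighbors, below 2/3.

No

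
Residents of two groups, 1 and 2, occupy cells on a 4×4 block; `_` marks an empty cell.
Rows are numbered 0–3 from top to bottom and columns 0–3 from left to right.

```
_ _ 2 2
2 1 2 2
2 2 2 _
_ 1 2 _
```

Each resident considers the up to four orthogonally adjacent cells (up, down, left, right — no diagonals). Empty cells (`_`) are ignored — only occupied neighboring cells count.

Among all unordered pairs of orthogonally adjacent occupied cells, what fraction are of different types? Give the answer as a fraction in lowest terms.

Scan each occupied cell's neighbors to the right and below so each pair is counted once.
Row 0: 2(0,2)–2(0,3)= 2(0,2)–2(1,2)= 2(0,3)–2(1,3)=  → 0/3 unlike.
Row 1: 2(1,0)–1(1,1)≠ 2(1,0)–2(2,0)= 1(1,1)–2(1,2)≠ 1(1,1)–2(2,1)≠ 2(1,2)–2(1,3)= 2(1,2)–2(2,2)=  → 3/6 unlike.
Row 2: 2(2,0)–2(2,1)= 2(2,1)–2(2,2)= 2(2,1)–1(3,1)≠ 2(2,2)–2(3,2)=  → 1/4 unlike.
Row 3: 1(3,1)–2(3,2)≠  → 1/1 unlike.
Total adjacent occupied pairs: 14; unlike-type pairs: 5.
5/14 is already in lowest terms.

5/14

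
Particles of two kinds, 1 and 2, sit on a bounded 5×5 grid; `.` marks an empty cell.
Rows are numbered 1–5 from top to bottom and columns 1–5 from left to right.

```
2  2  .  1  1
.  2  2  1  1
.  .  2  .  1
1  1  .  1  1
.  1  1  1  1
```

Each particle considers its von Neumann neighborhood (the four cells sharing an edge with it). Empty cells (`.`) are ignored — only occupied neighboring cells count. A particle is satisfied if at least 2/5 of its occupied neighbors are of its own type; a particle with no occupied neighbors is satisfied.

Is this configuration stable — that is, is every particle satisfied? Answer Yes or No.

Yes

Row 1: (1,1)2 1/1 ✓ · (1,2)2 2/2 ✓ · (1,4)1 2/2 ✓ · (1,5)1 2/2 ✓
Row 2: (2,2)2 2/2 ✓ · (2,3)2 2/3 ✓ · (2,4)1 2/3 ✓ · (2,5)1 3/3 ✓
Row 3: (3,3)2 1/1 ✓ · (3,5)1 2/2 ✓
Row 4: (4,1)1 1/1 ✓ · (4,2)1 2/2 ✓ · (4,4)1 2/2 ✓ · (4,5)1 3/3 ✓
Row 5: (5,2)1 2/2 ✓ · (5,3)1 2/2 ✓ · (5,4)1 3/3 ✓ · (5,5)1 2/2 ✓
All meet the threshold, so the configuration is stable.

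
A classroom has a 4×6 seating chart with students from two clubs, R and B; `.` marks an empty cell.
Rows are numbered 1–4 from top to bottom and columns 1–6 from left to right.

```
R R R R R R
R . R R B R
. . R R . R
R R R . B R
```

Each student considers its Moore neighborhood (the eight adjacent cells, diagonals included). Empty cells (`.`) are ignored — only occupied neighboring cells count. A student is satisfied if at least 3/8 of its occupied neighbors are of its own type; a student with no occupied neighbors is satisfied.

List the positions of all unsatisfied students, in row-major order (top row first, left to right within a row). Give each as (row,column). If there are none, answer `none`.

(1,1)R 2/2 satisfied
(1,2)R 4/4 satisfied
(1,3)R 4/4 satisfied
(1,4)R 4/5 satisfied
(1,5)R 4/5 satisfied
(1,6)R 2/3 satisfied
(2,1)R 2/2 satisfied
(2,3)R 6/6 satisfied
(2,4)R 6/7 satisfied
(2,5)B 0/7 not
(2,6)R 3/4 satisfied
(3,3)R 5/5 satisfied
(3,4)R 4/6 satisfied
(3,6)R 2/4 satisfied
(4,1)R 1/1 satisfied
(4,2)R 3/3 satisfied
(4,3)R 3/3 satisfied
(4,5)B 0/3 not
(4,6)R 1/2 satisfied

(2,5), (4,5)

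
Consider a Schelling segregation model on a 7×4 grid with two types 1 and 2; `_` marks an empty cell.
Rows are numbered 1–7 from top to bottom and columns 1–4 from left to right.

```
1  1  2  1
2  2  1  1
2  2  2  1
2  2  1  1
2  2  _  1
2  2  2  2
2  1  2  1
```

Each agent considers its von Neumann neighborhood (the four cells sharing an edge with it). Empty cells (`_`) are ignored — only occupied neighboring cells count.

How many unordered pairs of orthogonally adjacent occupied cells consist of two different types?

16

Scan each occupied cell's neighbors to the right and below so each pair is counted once.
Row 1: 1(1,1)–1(1,2)= 1(1,1)–2(2,1)≠ 1(1,2)–2(1,3)≠ 1(1,2)–2(2,2)≠ 2(1,3)–1(1,4)≠ 2(1,3)–1(2,3)≠ 1(1,4)–1(2,4)=  → 5/7 unlike.
Row 2: 2(2,1)–2(2,2)= 2(2,1)–2(3,1)= 2(2,2)–1(2,3)≠ 2(2,2)–2(3,2)= 1(2,3)–1(2,4)= 1(2,3)–2(3,3)≠ 1(2,4)–1(3,4)=  → 2/7 unlike.
Row 3: 2(3,1)–2(3,2)= 2(3,1)–2(4,1)= 2(3,2)–2(3,3)= 2(3,2)–2(4,2)= 2(3,3)–1(3,4)≠ 2(3,3)–1(4,3)≠ 1(3,4)–1(4,4)=  → 2/7 unlike.
Row 4: 2(4,1)–2(4,2)= 2(4,1)–2(5,1)= 2(4,2)–1(4,3)≠ 2(4,2)–2(5,2)= 1(4,3)–1(4,4)= 1(4,4)–1(5,4)=  → 1/6 unlike.
Row 5: 2(5,1)–2(5,2)= 2(5,1)–2(6,1)= 2(5,2)–2(6,2)= 1(5,4)–2(6,4)≠  → 1/4 unlike.
Row 6: 2(6,1)–2(6,2)= 2(6,1)–2(7,1)= 2(6,2)–2(6,3)= 2(6,2)–1(7,2)≠ 2(6,3)–2(6,4)= 2(6,3)–2(7,3)= 2(6,4)–1(7,4)≠  → 2/7 unlike.
Row 7: 2(7,1)–1(7,2)≠ 1(7,2)–2(7,3)≠ 2(7,3)–1(7,4)≠  → 3/3 unlike.
Total adjacent occupied pairs: 41; unlike-type pairs: 16.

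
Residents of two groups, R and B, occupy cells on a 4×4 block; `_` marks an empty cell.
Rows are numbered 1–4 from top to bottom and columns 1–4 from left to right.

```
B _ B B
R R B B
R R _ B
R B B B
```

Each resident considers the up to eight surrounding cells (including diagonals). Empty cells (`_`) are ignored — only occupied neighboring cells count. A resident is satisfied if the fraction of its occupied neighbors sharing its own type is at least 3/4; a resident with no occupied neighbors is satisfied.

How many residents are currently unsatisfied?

Row 1: (1,1)B 0/2 unhappy · (1,3)B 3/4 ok · (1,4)B 3/3 ok
Row 2: (2,1)R 3/4 ok · (2,2)R 3/6 unhappy · (2,3)B 4/6 unhappy · (2,4)B 4/4 ok
Row 3: (3,1)R 4/5 ok · (3,2)R 4/7 unhappy · (3,4)B 4/4 ok
Row 4: (4,1)R 2/3 unhappy · (4,2)B 1/4 unhappy · (4,3)B 3/4 ok · (4,4)B 2/2 ok
Unsatisfied: (1,1), (2,2), (2,3), (3,2), (4,1), (4,2) — 6 in total.

6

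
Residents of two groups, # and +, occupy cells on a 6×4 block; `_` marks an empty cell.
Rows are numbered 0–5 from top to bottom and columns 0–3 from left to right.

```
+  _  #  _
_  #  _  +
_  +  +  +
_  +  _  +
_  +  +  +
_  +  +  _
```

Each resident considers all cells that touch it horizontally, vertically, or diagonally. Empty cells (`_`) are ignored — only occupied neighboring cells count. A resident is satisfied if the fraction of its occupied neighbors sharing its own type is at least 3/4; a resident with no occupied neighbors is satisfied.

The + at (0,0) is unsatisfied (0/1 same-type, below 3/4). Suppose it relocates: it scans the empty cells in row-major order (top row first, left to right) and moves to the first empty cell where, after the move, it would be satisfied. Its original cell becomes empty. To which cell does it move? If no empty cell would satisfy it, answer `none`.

Vacating (0,0). Empty cells in order:
  (0,1): 0/2 same-type → still unsatisfied.
  (0,3): 1/2 same-type → still unsatisfied.
  (1,0): 1/2 same-type → still unsatisfied.
  (1,2): 4/6 same-type → still unsatisfied.
  (2,0): 2/3 same-type → still unsatisfied.
  (3,0): 3/3 same-type → satisfied — stop here.

(3,0)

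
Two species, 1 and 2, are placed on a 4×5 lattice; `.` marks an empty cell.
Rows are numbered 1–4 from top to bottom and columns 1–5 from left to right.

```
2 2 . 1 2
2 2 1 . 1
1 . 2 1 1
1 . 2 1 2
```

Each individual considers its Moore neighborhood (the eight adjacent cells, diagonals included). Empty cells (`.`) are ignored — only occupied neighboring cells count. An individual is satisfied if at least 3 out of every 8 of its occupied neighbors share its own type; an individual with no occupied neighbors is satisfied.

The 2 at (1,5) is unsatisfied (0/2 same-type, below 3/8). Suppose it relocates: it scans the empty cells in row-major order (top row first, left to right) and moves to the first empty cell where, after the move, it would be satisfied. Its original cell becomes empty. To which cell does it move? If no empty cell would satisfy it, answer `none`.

Vacating (1,5). Empty cells in order:
  (1,3): 2/4 same-type → satisfied — stop here.

(1,3)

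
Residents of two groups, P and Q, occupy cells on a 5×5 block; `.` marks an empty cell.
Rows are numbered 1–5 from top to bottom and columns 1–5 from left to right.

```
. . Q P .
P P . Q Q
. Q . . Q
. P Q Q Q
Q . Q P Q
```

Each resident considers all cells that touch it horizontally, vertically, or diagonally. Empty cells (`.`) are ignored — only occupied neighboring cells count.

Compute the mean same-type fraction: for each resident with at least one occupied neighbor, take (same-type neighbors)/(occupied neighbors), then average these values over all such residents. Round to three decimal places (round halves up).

(1,3)Q 1/3
(1,4)P 0/3
(2,1)P 1/2
(2,2)P 1/3
(2,4)Q 3/4
(2,5)Q 2/3
(3,2)Q 1/4
(3,5)Q 4/4
(4,2)P 0/4
(4,3)Q 3/5
(4,4)Q 5/6
(4,5)Q 3/4
(5,1)Q 0/1
(5,3)Q 2/4
(5,4)P 0/5
(5,5)Q 2/3
Sum over 16 residents: 1/3 + 0/3 + 1/2 + 1/3 + 3/4 + 2/3 + 1/4 + 4/4 + 0/4 + 3/5 + 5/6 + 3/4 + 0/1 + 2/4 + 0/5 + 2/3 = 431/60; mean = 431/60 ÷ 16 = 431/960 = 0.448958… → 0.449.

0.449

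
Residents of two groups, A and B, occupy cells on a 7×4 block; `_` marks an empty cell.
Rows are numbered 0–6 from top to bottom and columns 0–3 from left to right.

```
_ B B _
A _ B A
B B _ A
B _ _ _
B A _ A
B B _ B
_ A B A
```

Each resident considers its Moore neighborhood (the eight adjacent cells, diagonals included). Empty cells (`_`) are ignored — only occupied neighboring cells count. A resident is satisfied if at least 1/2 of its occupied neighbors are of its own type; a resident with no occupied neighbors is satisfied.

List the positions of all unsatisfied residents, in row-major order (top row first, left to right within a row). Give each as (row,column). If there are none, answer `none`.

(0,1)B 2/3 ok
(0,2)B 2/3 ok
(1,0)A 0/3 unhappy
(1,2)B 3/5 ok
(1,3)A 1/3 unhappy
(2,0)B 2/3 ok
(2,1)B 3/4 ok
(2,3)A 1/2 ok
(3,0)B 3/4 ok
(4,0)B 3/4 ok
(4,1)A 0/4 unhappy
(4,3)A 0/1 unhappy
(5,0)B 2/4 ok
(5,1)B 3/5 ok
(5,3)B 1/3 unhappy
(6,1)A 0/3 unhappy
(6,2)B 2/4 ok
(6,3)A 0/2 unhappy

(1,0), (1,3), (4,1), (4,3), (5,3), (6,1), (6,3)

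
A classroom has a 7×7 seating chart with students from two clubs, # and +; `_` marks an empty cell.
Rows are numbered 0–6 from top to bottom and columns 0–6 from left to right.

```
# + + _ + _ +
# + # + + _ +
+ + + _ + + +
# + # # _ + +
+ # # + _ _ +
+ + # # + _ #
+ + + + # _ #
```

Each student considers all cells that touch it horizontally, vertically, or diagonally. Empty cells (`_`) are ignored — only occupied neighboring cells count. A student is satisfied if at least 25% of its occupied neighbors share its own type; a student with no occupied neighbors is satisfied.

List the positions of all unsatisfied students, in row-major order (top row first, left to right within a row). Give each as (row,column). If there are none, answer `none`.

(1,0), (1,2), (3,0), (4,3)

(0,0)# 1/3 ✓
(0,1)+ 2/5 ✓
(0,2)+ 3/4 ✓
(0,4)+ 2/2 ✓
(0,6)+ 1/1 ✓
(1,0)# 1/5 ✗
(1,1)+ 5/8 ✓
(1,2)# 0/6 ✗
(1,3)+ 5/6 ✓
(1,4)+ 4/4 ✓
(1,6)+ 3/3 ✓
(2,0)+ 3/5 ✓
(2,1)+ 4/8 ✓
(2,2)+ 4/7 ✓
(2,4)+ 4/5 ✓
(2,5)+ 6/6 ✓
(2,6)+ 4/4 ✓
(3,0)# 1/5 ✗
(3,1)+ 4/8 ✓
(3,2)# 3/7 ✓
(3,3)# 2/5 ✓
(3,5)+ 5/5 ✓
(3,6)+ 4/4 ✓
(4,0)+ 3/5 ✓
(4,1)# 4/8 ✓
(4,2)# 5/8 ✓
(4,3)+ 1/6 ✗
(4,6)+ 2/3 ✓
(5,0)+ 4/5 ✓
(5,1)+ 5/8 ✓
(5,2)# 3/8 ✓
(5,3)# 3/7 ✓
(5,4)+ 2/4 ✓
(5,6)# 1/2 ✓
(6,0)+ 3/3 ✓
(6,1)+ 4/5 ✓
(6,2)+ 3/5 ✓
(6,3)+ 2/5 ✓
(6,4)# 1/3 ✓
(6,6)# 1/1 ✓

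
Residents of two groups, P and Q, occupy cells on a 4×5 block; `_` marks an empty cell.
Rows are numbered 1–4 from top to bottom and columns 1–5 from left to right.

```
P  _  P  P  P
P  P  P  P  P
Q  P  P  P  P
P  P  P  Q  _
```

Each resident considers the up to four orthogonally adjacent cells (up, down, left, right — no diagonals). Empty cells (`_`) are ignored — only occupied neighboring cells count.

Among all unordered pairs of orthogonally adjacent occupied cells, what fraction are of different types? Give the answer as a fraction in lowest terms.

Scan each occupied cell's neighbors to the right and below so each pair is counted once.
From row 1: 0 unlike of 6 pairs (running 0/6).
From row 2: 1 unlike of 9 pairs (running 1/15).
From row 3: 3 unlike of 8 pairs (running 4/23).
From row 4: 1 unlike of 3 pairs (running 5/26).
Total adjacent occupied pairs: 26; unlike-type pairs: 5.
5/26 is already in lowest terms.

5/26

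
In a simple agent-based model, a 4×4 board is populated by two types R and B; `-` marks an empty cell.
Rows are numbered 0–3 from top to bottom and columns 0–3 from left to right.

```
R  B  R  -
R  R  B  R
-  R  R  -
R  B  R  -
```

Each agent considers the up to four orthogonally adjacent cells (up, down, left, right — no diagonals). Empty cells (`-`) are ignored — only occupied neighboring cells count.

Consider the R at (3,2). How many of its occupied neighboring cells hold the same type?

1

Occupied neighbors of (3,2): (2,2)=R, (3,1)=B.
Same type (R): 1 of 2.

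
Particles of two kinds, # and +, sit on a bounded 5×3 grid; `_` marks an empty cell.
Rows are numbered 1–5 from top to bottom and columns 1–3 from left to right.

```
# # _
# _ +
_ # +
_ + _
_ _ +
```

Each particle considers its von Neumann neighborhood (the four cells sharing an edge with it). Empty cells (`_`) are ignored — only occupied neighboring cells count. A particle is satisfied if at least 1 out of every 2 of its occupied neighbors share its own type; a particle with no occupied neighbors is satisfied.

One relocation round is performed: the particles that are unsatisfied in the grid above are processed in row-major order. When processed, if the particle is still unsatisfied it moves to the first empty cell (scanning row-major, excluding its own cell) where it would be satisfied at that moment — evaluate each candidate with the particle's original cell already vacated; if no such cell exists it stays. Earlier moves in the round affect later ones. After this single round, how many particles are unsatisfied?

0

Initially unsatisfied (in order): (3,2), (4,2).
  (3,2) → (1,3).
  (4,2): now satisfied by earlier moves; stays.
Resulting grid:
# # #
# _ +
_ _ +
_ + _
_ _ +
All satisfied now.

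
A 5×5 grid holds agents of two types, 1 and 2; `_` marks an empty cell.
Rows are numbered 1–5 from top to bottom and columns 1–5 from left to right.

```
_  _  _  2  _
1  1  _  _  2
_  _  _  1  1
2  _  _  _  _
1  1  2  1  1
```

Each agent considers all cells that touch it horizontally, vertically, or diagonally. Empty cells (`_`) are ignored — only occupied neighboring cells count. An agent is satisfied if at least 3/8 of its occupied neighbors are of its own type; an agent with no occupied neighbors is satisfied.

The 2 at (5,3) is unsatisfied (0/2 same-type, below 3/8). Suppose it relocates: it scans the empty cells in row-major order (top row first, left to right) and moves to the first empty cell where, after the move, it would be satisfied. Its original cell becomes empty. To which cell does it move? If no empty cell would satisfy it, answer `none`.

(1,3)

Vacating (5,3). Empty cells in order:
  (1,1): 0/2 same-type → still unsatisfied.
  (1,2): 0/2 same-type → still unsatisfied.
  (1,3): 1/2 same-type → satisfied — stop here.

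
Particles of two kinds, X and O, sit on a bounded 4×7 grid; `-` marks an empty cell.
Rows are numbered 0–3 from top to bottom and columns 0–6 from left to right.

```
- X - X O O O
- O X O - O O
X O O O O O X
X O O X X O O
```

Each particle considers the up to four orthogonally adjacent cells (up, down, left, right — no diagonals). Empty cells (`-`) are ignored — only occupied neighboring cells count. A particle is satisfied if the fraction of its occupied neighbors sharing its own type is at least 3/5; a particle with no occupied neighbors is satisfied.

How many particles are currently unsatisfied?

12

Row 0: (0,1)X 0/1 not · (0,3)X 0/2 not · (0,4)O 1/2 not · (0,5)O 3/3 satisfied · (0,6)O 2/2 satisfied
Row 1: (1,1)O 1/3 not · (1,2)X 0/3 not · (1,3)O 1/3 not · (1,5)O 3/3 satisfied · (1,6)O 2/3 satisfied
Row 2: (2,0)X 1/2 not · (2,1)O 3/4 satisfied · (2,2)O 3/4 satisfied · (2,3)O 3/4 satisfied · (2,4)O 2/3 satisfied · (2,5)O 3/4 satisfied · (2,6)X 0/3 not
Row 3: (3,0)X 1/2 not · (3,1)O 2/3 satisfied · (3,2)O 2/3 satisfied · (3,3)X 1/3 not · (3,4)X 1/3 not · (3,5)O 2/3 satisfied · (3,6)O 1/2 not
Unsatisfied: (0,1), (0,3), (0,4), (1,1), (1,2), (1,3), (2,0), (2,6), (3,0), (3,3), (3,4), (3,6) — 12 in total.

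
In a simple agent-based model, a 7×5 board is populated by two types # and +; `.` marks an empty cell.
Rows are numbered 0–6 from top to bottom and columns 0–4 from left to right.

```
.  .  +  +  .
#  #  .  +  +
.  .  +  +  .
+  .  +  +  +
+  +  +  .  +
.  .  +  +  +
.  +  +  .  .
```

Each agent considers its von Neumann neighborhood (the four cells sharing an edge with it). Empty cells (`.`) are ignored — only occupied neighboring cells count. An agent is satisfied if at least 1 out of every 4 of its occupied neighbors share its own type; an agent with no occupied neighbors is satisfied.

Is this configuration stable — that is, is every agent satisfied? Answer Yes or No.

Yes

Row 0: (0,2)+ 1/1 satisfied · (0,3)+ 2/2 satisfied
Row 1: (1,0)# 1/1 satisfied · (1,1)# 1/1 satisfied · (1,3)+ 3/3 satisfied · (1,4)+ 1/1 satisfied
Row 2: (2,2)+ 2/2 satisfied · (2,3)+ 3/3 satisfied
Row 3: (3,0)+ 1/1 satisfied · (3,2)+ 3/3 satisfied · (3,3)+ 3/3 satisfied · (3,4)+ 2/2 satisfied
Row 4: (4,0)+ 2/2 satisfied · (4,1)+ 2/2 satisfied · (4,2)+ 3/3 satisfied · (4,4)+ 2/2 satisfied
Row 5: (5,2)+ 3/3 satisfied · (5,3)+ 2/2 satisfied · (5,4)+ 2/2 satisfied
Row 6: (6,1)+ 1/1 satisfied · (6,2)+ 2/2 satisfied
All meet the threshold, so the configuration is stable.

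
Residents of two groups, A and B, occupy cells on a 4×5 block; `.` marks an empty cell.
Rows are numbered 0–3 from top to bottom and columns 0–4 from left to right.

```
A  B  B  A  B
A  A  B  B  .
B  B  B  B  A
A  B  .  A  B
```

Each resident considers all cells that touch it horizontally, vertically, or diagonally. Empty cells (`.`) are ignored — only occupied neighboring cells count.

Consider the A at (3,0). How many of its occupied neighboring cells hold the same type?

0

Occupied neighbors of (3,0): (2,0)=B, (2,1)=B, (3,1)=B.
Same type (A): 0 of 3.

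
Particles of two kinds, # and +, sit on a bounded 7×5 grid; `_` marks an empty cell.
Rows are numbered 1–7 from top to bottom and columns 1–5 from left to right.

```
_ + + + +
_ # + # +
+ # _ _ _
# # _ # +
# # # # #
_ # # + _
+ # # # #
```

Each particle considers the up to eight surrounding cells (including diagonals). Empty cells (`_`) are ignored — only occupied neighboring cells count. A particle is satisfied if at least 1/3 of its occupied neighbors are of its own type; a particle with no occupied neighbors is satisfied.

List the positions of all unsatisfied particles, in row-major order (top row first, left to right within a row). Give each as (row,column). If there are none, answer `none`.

(2,2), (2,4), (3,1), (4,5), (6,4), (7,1)

Row 1: (1,2)+ 2/3 ok · (1,3)+ 3/5 ok · (1,4)+ 4/5 ok · (1,5)+ 2/3 ok
Row 2: (2,2)# 1/5 unhappy · (2,3)+ 3/6 ok · (2,4)# 0/5 unhappy · (2,5)+ 2/3 ok
Row 3: (3,1)+ 0/4 unhappy · (3,2)# 3/5 ok
Row 4: (4,1)# 4/5 ok · (4,2)# 5/6 ok · (4,4)# 3/4 ok · (4,5)+ 0/3 unhappy
Row 5: (5,1)# 4/4 ok · (5,2)# 6/6 ok · (5,3)# 6/7 ok · (5,4)# 4/6 ok · (5,5)# 2/4 ok
Row 6: (6,2)# 6/7 ok · (6,3)# 7/8 ok · (6,4)+ 0/7 unhappy
Row 7: (7,1)+ 0/2 unhappy · (7,2)# 3/4 ok · (7,3)# 4/5 ok · (7,4)# 3/4 ok · (7,5)# 1/2 ok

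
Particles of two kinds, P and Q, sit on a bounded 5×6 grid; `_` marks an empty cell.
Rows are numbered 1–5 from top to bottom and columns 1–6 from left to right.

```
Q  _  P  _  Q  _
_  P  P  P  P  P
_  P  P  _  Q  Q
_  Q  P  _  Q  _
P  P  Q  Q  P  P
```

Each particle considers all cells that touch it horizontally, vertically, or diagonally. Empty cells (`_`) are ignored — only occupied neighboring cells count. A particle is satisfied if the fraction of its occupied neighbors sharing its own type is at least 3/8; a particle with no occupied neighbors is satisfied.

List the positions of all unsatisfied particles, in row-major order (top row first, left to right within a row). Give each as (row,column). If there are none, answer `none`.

(1,1), (1,5), (2,6), (4,2), (5,5)

(1,1)Q 0/1 unhappy
(1,3)P 3/3 ok
(1,5)Q 0/3 unhappy
(2,2)P 4/5 ok
(2,3)P 5/5 ok
(2,4)P 4/6 ok
(2,5)P 2/5 ok
(2,6)P 1/4 unhappy
(3,2)P 4/5 ok
(3,3)P 5/6 ok
(3,5)Q 2/5 ok
(3,6)Q 2/4 ok
(4,2)Q 1/6 unhappy
(4,3)P 3/6 ok
(4,5)Q 3/5 ok
(5,1)P 1/2 ok
(5,2)P 2/4 ok
(5,3)Q 2/4 ok
(5,4)Q 2/4 ok
(5,5)P 1/3 unhappy
(5,6)P 1/2 ok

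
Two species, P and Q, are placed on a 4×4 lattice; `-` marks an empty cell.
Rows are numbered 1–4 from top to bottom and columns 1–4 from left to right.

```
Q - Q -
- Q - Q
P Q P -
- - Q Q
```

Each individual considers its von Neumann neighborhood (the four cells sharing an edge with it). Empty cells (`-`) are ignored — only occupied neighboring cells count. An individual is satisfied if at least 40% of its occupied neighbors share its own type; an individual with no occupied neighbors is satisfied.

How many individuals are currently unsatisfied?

3

(1,1)Q 0/0 satisfied
(1,3)Q 0/0 satisfied
(2,2)Q 1/1 satisfied
(2,4)Q 0/0 satisfied
(3,1)P 0/1 not
(3,2)Q 1/3 not
(3,3)P 0/2 not
(4,3)Q 1/2 satisfied
(4,4)Q 1/1 satisfied
Unsatisfied: (3,1), (3,2), (3,3) — 3 in total.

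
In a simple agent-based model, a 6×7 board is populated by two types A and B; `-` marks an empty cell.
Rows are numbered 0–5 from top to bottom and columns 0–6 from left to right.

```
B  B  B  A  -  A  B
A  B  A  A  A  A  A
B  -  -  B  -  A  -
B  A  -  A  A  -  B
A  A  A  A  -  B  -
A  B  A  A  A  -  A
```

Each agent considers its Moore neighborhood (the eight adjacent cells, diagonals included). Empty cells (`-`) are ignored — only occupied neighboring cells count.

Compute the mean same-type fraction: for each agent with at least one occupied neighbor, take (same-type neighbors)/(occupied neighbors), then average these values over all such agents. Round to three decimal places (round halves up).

(0,0)B 2/3
(0,1)B 3/5
(0,2)B 2/5
(0,3)A 3/4
(0,5)A 3/4
(0,6)B 0/3
(1,0)A 0/4
(1,1)B 4/6
(1,2)A 2/6
(1,3)A 3/5
(1,4)A 5/6
(1,5)A 4/5
(1,6)A 3/4
(2,0)B 2/4
(2,3)B 0/5
(2,5)A 4/5
(3,0)B 1/4
(3,1)A 3/5
(3,3)A 3/4
(3,4)A 3/5
(3,6)B 1/2
(4,0)A 3/5
(4,1)A 5/7
(4,2)A 6/7
(4,3)A 6/6
(4,5)B 1/4
(5,0)A 2/3
(5,1)B 0/5
(5,2)A 4/5
(5,3)A 4/4
(5,4)A 2/3
(5,6)A 0/1
Sum over 32 agents: 2/3 + 3/5 + 2/5 + 3/4 + 3/4 + 0/3 + 0/4 + 4/6 + 2/6 + 3/5 + 5/6 + 4/5 + 3/4 + 2/4 + 0/5 + 4/5 + 1/4 + 3/5 + 3/4 + 3/5 + 1/2 + 3/5 + 5/7 + 6/7 + 6/6 + 1/4 + 2/3 + 0/5 + 4/5 + 4/4 + 2/3 + 0/1 = 1859/105; mean = 1859/105 ÷ 32 = 1859/3360 = 0.553273… → 0.553.

0.553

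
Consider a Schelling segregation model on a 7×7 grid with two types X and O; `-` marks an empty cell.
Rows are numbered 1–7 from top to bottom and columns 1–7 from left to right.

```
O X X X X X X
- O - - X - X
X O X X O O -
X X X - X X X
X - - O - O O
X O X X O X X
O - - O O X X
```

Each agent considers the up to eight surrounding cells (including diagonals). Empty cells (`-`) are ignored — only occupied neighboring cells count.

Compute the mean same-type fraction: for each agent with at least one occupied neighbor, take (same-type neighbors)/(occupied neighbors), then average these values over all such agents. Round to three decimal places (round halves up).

0.520

(1,1)O 1/2
(1,2)X 1/3
(1,3)X 2/3
(1,4)X 3/3
(1,5)X 3/3
(1,6)X 4/4
(1,7)X 2/2
(2,2)O 2/6
(2,5)X 4/6
(2,7)X 2/3
(3,1)X 2/4
(3,2)O 1/6
(3,3)X 3/5
(3,4)X 4/5
(3,5)O 1/5
(3,6)O 1/6
(4,1)X 3/4
(4,2)X 5/6
(4,3)X 3/5
(4,5)X 2/6
(4,6)X 2/6
(4,7)X 1/4
(5,1)X 3/4
(5,4)O 1/5
(5,6)O 2/7
(5,7)O 1/5
(6,1)X 1/3
(6,2)O 1/4
(6,3)X 1/4
(6,4)X 1/5
(6,5)O 4/7
(6,6)X 3/7
(6,7)X 3/5
(7,1)O 1/2
(7,4)O 2/4
(7,5)O 2/5
(7,6)X 3/5
(7,7)X 3/3
Sum over 38 agents: 1/2 + 1/3 + 2/3 + 3/3 + 3/3 + 4/4 + 2/2 + 2/6 + 4/6 + 2/3 + 2/4 + 1/6 + 3/5 + 4/5 + 1/5 + 1/6 + 3/4 + 5/6 + 3/5 + 2/6 + 2/6 + 1/4 + 3/4 + 1/5 + 2/7 + 1/5 + 1/3 + 1/4 + 1/4 + 1/5 + 4/7 + 3/7 + 3/5 + 1/2 + 2/4 + 2/5 + 3/5 + 3/3 = 8303/420; mean = 8303/420 ÷ 38 = 437/840 = 0.520238… → 0.520.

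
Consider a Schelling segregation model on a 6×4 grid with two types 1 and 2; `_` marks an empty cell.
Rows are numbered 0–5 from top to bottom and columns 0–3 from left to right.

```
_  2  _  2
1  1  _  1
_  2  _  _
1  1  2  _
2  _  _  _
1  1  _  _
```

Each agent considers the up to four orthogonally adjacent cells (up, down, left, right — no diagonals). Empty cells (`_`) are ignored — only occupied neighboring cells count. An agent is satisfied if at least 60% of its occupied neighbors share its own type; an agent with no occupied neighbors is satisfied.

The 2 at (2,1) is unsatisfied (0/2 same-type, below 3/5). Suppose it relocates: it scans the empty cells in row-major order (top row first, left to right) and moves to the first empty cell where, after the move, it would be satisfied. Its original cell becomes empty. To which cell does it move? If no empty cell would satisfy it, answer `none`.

(0,2)

Vacating (2,1). Empty cells in order:
  (0,0): 1/2 same-type → still unsatisfied.
  (0,2): 2/2 same-type → satisfied — stop here.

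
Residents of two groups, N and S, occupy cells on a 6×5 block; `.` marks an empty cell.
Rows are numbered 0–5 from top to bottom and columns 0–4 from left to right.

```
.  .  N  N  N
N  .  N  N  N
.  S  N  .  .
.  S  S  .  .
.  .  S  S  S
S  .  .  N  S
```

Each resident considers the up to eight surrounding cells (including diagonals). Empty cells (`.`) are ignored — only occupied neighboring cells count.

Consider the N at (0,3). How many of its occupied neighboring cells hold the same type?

Occupied neighbors of (0,3): (0,2)=N, (0,4)=N, (1,2)=N, (1,3)=N, (1,4)=N.
Same type (N): 5 of 5.

5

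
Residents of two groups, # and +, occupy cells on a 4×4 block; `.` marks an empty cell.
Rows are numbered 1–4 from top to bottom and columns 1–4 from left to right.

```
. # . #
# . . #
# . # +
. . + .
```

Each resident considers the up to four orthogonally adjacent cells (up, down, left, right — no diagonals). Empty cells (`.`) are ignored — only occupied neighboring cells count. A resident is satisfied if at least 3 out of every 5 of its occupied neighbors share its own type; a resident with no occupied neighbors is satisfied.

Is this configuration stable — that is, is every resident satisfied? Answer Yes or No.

(1,2)# 0/0 ✓
(1,4)# 1/1 ✓
(2,1)# 1/1 ✓
(2,4)# 1/2 ✗
(3,1)# 1/1 ✓
(3,3)# 0/2 ✗
(3,4)+ 0/2 ✗
(4,3)+ 0/1 ✗
For instance (2,4) has only 1/2 same-type neighbors, below 3/5.

No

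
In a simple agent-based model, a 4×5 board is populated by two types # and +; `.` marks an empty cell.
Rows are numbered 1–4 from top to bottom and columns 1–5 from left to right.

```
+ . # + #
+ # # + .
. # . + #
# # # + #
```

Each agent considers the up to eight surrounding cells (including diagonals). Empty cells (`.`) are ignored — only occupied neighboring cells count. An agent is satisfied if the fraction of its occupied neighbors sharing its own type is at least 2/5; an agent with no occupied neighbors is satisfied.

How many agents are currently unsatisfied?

8

Row 1: (1,1)+ 1/2 ok · (1,3)# 2/4 ok · (1,4)+ 1/4 unhappy · (1,5)# 0/2 unhappy
Row 2: (2,1)+ 1/3 unhappy · (2,2)# 3/5 ok · (2,3)# 3/6 ok · (2,4)+ 2/6 unhappy
Row 3: (3,2)# 5/6 ok · (3,4)+ 2/6 unhappy · (3,5)# 1/4 unhappy
Row 4: (4,1)# 2/2 ok · (4,2)# 3/3 ok · (4,3)# 2/4 ok · (4,4)+ 1/4 unhappy · (4,5)# 1/3 unhappy
Unsatisfied: (1,4), (1,5), (2,1), (2,4), (3,4), (3,5), (4,4), (4,5) — 8 in total.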